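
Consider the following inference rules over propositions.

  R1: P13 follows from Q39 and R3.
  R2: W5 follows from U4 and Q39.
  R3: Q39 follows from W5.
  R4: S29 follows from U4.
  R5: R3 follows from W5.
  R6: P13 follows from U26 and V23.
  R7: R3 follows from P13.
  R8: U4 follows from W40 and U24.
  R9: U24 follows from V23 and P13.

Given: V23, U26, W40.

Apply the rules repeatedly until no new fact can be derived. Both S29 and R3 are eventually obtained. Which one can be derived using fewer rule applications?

R3: From U26 and V23, R6 gives P13. From P13, R7 gives R3. [2 rule applications]
S29: From U26 and V23, R6 gives P13. V23 and P13 hold, so U24 follows (R9). W40 and U24 hold, so U4 follows (R8). From U4, R4 gives S29. [4 rule applications]
R3 needs fewer.

R3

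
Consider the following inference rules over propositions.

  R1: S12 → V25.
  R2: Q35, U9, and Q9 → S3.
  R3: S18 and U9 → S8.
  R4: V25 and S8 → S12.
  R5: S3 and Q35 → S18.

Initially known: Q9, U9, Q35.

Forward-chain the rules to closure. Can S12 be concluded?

S12 would need V25 and S8 (R4), but V25 is never established.

No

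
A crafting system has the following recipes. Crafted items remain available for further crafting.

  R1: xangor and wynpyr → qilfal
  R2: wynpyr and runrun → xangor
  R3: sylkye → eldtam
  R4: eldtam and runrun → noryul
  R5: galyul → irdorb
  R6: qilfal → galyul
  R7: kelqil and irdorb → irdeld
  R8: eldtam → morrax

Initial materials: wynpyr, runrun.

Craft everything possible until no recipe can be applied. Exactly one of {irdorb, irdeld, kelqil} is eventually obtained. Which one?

wynpyr and runrun → xangor (R2).
Using R1, xangor and wynpyr make qilfal.
Using R6, qilfal makes galyul.
Using R5, galyul makes irdorb.
irdeld would need kelqil and irdorb (R7), but kelqil is never obtained. No rule produces kelqil, and it is not given.

irdorb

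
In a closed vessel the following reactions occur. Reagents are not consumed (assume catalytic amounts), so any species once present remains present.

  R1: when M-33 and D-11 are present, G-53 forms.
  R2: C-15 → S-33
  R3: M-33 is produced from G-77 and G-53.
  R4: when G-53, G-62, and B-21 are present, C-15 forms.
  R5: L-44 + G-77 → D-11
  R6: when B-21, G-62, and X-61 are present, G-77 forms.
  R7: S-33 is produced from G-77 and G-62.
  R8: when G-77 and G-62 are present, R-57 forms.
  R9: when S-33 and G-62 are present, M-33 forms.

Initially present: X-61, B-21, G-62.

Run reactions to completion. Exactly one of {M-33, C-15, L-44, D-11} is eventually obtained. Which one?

M-33

B-21, G-62, and X-61 present → G-77 forms (R6).
G-77 and G-62 present → S-33 forms (R7).
S-33 and G-62 present → M-33 forms (R9).
C-15 would need G-53, G-62, and B-21 (R4), but G-53 never forms. D-11 would need L-44 and G-77 (R5), but L-44 never forms. No rule produces L-44, and it is not given.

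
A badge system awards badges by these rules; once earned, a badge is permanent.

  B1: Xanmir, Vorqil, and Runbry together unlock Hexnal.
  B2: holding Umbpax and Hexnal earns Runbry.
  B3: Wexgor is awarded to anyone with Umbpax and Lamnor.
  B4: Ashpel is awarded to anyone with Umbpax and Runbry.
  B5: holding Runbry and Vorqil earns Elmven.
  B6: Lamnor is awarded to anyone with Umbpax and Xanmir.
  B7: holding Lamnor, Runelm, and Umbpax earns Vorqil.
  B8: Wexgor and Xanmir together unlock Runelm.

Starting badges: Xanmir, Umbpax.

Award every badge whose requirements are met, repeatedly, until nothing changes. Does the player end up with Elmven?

No

Elmven would need Runbry and Vorqil (B5), but Runbry is never earned.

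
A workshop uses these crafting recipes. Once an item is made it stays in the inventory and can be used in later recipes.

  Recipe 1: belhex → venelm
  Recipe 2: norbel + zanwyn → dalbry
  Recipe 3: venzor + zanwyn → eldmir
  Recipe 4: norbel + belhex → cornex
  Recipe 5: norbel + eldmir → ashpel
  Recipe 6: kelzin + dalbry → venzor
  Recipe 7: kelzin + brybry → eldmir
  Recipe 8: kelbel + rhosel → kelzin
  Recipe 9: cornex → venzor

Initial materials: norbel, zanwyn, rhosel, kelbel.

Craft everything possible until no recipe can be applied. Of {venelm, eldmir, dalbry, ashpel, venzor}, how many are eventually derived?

4

kelbel + rhosel → kelzin (Recipe 8).
norbel + zanwyn → dalbry (Recipe 2).
kelzin + dalbry → venzor (Recipe 6).
venzor + zanwyn → eldmir (Recipe 3).
norbel + eldmir → ashpel (Recipe 5).
venelm would need belhex (Recipe 1), but belhex is never obtained.
eldmir: reached.
dalbry: reached.
ashpel: reached.
venzor: reached.
Reached: eldmir, dalbry, ashpel, and venzor — 4 of the 5.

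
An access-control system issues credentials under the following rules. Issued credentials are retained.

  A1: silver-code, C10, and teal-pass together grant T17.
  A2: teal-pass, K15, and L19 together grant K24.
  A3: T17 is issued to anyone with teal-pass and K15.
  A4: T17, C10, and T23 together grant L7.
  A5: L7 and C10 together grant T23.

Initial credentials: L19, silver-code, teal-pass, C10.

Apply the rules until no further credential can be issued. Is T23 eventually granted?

No

T23 would need L7 and C10 (A5), but L7 is never granted.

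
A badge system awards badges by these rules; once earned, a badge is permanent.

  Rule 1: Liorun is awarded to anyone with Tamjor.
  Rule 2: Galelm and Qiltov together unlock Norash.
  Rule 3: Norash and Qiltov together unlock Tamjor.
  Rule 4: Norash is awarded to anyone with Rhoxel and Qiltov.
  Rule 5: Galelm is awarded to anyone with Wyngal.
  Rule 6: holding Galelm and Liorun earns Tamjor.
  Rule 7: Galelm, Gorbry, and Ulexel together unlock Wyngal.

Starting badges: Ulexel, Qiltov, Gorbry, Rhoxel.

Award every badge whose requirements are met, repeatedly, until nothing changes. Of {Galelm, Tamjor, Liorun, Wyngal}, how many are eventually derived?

With Rhoxel and Qiltov, Norash is earned (Rule 4).
With Norash and Qiltov, Tamjor is earned (Rule 3).
With Tamjor, Liorun is earned (Rule 1).
Galelm would need Wyngal (Rule 5), but Wyngal is never earned.
Tamjor: reached.
Liorun: reached.
Wyngal would need Galelm, Gorbry, and Ulexel (Rule 7), but Galelm is never earned.
Reached: Tamjor and Liorun — 2 of the 4.

2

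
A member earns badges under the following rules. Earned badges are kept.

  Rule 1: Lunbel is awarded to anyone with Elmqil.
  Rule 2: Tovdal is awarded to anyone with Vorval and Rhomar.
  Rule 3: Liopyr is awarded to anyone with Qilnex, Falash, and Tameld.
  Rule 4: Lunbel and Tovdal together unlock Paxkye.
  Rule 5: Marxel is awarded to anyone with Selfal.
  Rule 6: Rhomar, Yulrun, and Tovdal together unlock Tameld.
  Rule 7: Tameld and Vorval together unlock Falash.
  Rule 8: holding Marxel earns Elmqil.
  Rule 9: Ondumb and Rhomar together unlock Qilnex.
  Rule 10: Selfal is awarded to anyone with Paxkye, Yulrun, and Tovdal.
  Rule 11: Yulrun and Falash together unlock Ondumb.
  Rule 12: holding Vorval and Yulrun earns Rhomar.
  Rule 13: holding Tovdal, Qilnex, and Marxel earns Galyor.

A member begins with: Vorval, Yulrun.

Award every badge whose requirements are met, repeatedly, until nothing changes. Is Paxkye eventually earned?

No

Paxkye would need Lunbel and Tovdal (Rule 4), but Lunbel is never earned.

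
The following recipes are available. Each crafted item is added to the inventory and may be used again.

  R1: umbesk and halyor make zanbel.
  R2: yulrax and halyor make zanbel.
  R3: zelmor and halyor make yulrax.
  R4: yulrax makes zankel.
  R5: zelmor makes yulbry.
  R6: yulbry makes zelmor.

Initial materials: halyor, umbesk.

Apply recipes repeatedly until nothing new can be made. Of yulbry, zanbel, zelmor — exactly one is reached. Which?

umbesk and halyor → zanbel (R1).
yulbry would need zelmor (R5), but zelmor is never obtained. zelmor would need yulbry (R6), but yulbry is never obtained.

zanbel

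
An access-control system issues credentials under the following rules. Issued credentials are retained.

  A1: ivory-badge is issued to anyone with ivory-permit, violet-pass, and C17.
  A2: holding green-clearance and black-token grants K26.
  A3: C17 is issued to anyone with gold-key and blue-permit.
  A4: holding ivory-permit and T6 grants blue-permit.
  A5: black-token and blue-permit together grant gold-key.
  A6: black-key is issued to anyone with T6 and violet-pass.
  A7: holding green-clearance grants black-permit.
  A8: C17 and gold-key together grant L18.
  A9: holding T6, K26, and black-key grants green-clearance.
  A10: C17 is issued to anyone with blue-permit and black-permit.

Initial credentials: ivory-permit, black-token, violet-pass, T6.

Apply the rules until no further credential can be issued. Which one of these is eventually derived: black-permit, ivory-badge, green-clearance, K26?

ivory-badge

Holding ivory-permit and T6 grants blue-permit (A4).
Holding black-token and blue-permit grants gold-key (A5).
Holding gold-key and blue-permit grants C17 (A3).
Holding ivory-permit, violet-pass, and C17 grants ivory-badge (A1).
green-clearance would need T6, K26, and black-key (A9), but K26 is never granted. K26 would need green-clearance and black-token (A2), but green-clearance is never granted. black-permit would need green-clearance (A7), but green-clearance is never granted.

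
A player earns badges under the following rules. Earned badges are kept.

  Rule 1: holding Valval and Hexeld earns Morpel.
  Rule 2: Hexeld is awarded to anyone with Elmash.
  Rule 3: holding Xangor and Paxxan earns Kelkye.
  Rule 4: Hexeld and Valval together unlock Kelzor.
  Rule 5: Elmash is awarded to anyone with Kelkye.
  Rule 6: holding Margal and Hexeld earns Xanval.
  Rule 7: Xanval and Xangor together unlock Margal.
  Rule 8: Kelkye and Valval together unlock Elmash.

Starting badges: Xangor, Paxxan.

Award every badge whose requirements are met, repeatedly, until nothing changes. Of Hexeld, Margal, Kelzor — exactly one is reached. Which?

With Xangor and Paxxan, Kelkye is earned (Rule 3).
With Kelkye, Elmash is earned (Rule 5).
With Elmash, Hexeld is earned (Rule 2).
Kelzor would need Hexeld and Valval (Rule 4), but Valval is never earned. Margal would need Xanval and Xangor (Rule 7), but Xanval is never earned.

Hexeld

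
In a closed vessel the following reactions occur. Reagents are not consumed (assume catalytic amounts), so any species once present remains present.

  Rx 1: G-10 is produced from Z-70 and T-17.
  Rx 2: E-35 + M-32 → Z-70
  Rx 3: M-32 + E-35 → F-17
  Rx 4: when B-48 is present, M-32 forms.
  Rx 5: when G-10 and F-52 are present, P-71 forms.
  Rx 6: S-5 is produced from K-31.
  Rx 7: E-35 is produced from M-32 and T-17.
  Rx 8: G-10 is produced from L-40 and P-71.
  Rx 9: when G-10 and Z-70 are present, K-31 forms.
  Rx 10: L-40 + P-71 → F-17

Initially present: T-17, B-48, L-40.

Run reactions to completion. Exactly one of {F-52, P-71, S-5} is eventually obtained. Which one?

B-48 present → M-32 forms (Rx 4).
M-32 and T-17 present → E-35 forms (Rx 7).
E-35 and M-32 present → Z-70 forms (Rx 2).
Z-70 and T-17 present → G-10 forms (Rx 1).
G-10 and Z-70 present → K-31 forms (Rx 9).
K-31 present → S-5 forms (Rx 6).
P-71 would need G-10 and F-52 (Rx 5), but F-52 never forms. No rule produces F-52, and it is not given.

S-5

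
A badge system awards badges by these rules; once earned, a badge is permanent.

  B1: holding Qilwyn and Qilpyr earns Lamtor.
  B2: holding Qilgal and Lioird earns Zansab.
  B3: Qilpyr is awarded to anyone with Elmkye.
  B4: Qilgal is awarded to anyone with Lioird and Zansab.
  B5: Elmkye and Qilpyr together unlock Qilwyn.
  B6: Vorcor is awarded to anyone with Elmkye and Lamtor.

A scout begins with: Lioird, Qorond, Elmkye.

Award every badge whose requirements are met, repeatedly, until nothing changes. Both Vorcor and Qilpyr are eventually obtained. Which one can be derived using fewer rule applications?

Qilpyr: With Elmkye, Qilpyr is earned (B3). [1 rule application]
Vorcor: With Elmkye, Qilpyr is earned (B3). With Elmkye and Qilpyr, Qilwyn is earned (B5). With Qilwyn and Qilpyr, Lamtor is earned (B1). With Elmkye and Lamtor, Vorcor is earned (B6). [4 rule applications]
Qilpyr needs fewer.

Qilpyr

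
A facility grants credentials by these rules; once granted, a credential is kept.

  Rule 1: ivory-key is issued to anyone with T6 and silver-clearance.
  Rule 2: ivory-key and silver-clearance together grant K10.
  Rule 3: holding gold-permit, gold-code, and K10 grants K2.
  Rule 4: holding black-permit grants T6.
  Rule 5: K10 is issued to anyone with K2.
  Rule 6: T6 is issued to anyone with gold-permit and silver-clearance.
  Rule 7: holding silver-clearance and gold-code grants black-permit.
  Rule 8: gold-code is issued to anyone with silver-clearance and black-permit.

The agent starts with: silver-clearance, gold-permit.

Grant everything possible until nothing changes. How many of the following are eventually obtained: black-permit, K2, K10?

Holding gold-permit and silver-clearance grants T6 (Rule 6).
Holding T6 and silver-clearance grants ivory-key (Rule 1).
Holding ivory-key and silver-clearance grants K10 (Rule 2).
black-permit would need silver-clearance and gold-code (Rule 7), but gold-code is never granted.
K2 would need gold-permit, gold-code, and K10 (Rule 3), but gold-code is never granted.
K10: reached.
Reached: K10 — 1 of the 3.

1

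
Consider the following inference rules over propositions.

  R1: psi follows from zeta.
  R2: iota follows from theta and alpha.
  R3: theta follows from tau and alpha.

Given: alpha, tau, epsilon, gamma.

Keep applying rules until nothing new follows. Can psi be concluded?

No

psi would need zeta (R1), but zeta is never established.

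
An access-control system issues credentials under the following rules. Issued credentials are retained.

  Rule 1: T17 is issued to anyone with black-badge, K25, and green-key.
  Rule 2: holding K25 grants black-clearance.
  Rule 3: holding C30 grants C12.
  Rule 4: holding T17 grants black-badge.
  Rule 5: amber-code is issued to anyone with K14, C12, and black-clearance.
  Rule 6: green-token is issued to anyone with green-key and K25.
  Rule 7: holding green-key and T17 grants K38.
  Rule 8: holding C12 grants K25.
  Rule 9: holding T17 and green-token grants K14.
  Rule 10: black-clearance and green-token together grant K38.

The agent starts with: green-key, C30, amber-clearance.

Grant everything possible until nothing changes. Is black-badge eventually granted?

No

black-badge would need T17 (Rule 4), but T17 is never granted.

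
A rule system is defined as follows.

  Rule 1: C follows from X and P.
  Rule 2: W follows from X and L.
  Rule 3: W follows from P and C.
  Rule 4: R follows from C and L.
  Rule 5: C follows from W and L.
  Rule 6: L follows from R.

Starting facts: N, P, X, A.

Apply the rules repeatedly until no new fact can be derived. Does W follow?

Yes

From X and P, Rule 1 gives C.
P and C hold, so W follows (Rule 3).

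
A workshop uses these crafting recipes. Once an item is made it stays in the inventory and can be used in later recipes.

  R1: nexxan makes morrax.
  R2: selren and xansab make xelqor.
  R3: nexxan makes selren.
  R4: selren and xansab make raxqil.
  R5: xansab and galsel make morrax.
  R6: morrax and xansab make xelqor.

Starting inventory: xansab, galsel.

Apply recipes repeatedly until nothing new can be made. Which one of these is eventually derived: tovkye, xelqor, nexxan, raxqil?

xelqor

Using R5, xansab and galsel make morrax.
morrax and xansab → xelqor (R6).
raxqil would need selren and xansab (R4), but selren is never obtained. No rule produces tovkye, and it is not given. No rule produces nexxan, and it is not given.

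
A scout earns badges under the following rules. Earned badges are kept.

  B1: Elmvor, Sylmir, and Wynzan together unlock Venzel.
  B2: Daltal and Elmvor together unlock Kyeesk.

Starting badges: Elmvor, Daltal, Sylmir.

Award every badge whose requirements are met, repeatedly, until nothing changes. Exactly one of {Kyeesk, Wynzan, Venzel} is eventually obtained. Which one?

With Daltal and Elmvor, Kyeesk is earned (B2).
No rule produces Wynzan, and it is not given. Venzel would need Elmvor, Sylmir, and Wynzan (B1), but Wynzan is never earned.

Kyeesk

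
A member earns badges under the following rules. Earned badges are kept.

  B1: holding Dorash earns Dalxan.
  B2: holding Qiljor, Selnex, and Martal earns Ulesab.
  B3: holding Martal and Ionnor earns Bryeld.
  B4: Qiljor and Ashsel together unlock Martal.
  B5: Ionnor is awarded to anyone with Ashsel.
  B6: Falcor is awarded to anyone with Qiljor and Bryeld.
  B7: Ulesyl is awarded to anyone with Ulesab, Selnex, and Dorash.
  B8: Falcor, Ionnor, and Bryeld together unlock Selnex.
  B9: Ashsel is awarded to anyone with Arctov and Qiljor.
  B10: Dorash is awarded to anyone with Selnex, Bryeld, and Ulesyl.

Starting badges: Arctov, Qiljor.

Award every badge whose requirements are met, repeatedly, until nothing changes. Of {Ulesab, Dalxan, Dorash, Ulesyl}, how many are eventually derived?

With Arctov and Qiljor, Ashsel is earned (B9).
With Qiljor and Ashsel, Martal is earned (B4).
With Ashsel, Ionnor is earned (B5).
With Martal and Ionnor, Bryeld is earned (B3).
With Qiljor and Bryeld, Falcor is earned (B6).
With Falcor, Ionnor, and Bryeld, Selnex is earned (B8).
With Qiljor, Selnex, and Martal, Ulesab is earned (B2).
Ulesab: reached.
Dalxan would need Dorash (B1), but Dorash is never earned.
Dorash would need Selnex, Bryeld, and Ulesyl (B10), but Ulesyl is never earned.
Ulesyl would need Ulesab, Selnex, and Dorash (B7), but Dorash is never earned.
Reached: Ulesab — 1 of the 4.

1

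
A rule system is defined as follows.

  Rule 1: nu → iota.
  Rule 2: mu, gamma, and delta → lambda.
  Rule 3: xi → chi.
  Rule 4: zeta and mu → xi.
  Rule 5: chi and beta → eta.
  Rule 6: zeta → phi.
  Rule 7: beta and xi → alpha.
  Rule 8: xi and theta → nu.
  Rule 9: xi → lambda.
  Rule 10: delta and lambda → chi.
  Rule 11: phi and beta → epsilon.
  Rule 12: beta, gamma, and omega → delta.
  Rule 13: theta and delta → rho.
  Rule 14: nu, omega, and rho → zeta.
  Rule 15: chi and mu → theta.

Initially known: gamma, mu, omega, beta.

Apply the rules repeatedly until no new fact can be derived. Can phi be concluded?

No

phi would need zeta (Rule 6), but zeta is never established.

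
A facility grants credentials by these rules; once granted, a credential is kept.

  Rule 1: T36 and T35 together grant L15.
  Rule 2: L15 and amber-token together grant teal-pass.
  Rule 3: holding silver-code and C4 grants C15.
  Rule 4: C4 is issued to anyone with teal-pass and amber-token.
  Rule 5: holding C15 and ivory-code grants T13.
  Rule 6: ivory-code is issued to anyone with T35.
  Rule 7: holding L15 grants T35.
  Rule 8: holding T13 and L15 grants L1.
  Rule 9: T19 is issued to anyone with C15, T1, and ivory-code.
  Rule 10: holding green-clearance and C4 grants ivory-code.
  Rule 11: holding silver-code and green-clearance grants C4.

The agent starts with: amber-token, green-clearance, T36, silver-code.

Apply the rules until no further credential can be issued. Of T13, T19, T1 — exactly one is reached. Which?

T13

Holding silver-code and green-clearance grants C4 (Rule 11).
Holding silver-code and C4 grants C15 (Rule 3).
Holding green-clearance and C4 grants ivory-code (Rule 10).
Holding C15 and ivory-code grants T13 (Rule 5).
T19 would need C15, T1, and ivory-code (Rule 9), but T1 is never granted. No rule produces T1, and it is not given.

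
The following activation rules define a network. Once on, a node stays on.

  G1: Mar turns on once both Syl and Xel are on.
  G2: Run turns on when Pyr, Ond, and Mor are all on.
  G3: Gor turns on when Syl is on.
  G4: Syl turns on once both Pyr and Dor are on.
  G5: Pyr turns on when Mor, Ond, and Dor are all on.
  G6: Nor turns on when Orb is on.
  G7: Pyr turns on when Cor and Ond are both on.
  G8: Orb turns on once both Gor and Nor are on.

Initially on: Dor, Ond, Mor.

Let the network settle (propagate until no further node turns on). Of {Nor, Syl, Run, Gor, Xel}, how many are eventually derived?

3

G5: Mor, Ond, and Dor on → Pyr on.
G4: Pyr and Dor on → Syl on.
G2: Pyr, Ond, and Mor on → Run on.
Syl is on, so Gor turns on (G3).
Nor would need Orb (G6), but Orb never turns on.
Syl: reached.
Run: reached.
Gor: reached.
No rule produces Xel, and it is not given.
Reached: Syl, Run, and Gor — 3 of the 5.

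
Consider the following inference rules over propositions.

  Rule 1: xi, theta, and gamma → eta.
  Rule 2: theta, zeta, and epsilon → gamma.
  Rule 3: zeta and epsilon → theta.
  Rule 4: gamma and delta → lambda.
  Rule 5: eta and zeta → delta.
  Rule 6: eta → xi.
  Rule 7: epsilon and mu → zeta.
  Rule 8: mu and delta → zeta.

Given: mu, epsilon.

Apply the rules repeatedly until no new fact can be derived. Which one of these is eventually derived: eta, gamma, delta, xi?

gamma

epsilon and mu hold, so zeta follows (Rule 7).
From zeta and epsilon, Rule 3 gives theta.
From theta, zeta, and epsilon, Rule 2 gives gamma.
delta would need eta and zeta (Rule 5), but eta is never established. xi would need eta (Rule 6), but eta is never established. eta would need xi, theta, and gamma (Rule 1), but xi is never established.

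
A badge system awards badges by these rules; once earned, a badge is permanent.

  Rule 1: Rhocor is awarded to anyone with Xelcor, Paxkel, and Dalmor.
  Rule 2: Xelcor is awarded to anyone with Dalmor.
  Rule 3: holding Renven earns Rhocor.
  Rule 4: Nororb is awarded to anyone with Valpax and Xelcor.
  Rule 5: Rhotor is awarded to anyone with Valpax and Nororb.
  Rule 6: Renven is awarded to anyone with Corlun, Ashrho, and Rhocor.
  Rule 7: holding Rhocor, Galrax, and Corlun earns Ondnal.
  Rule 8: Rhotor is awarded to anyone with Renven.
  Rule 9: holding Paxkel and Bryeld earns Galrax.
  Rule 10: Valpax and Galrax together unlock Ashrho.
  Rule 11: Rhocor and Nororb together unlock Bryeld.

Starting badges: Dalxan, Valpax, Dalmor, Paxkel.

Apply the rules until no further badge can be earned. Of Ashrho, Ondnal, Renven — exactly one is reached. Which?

With Dalmor, Xelcor is earned (Rule 2).
With Xelcor, Paxkel, and Dalmor, Rhocor is earned (Rule 1).
With Valpax and Xelcor, Nororb is earned (Rule 4).
With Rhocor and Nororb, Bryeld is earned (Rule 11).
With Paxkel and Bryeld, Galrax is earned (Rule 9).
With Valpax and Galrax, Ashrho is earned (Rule 10).
Ondnal would need Rhocor, Galrax, and Corlun (Rule 7), but Corlun is never earned. Renven would need Corlun, Ashrho, and Rhocor (Rule 6), but Corlun is never earned.

Ashrho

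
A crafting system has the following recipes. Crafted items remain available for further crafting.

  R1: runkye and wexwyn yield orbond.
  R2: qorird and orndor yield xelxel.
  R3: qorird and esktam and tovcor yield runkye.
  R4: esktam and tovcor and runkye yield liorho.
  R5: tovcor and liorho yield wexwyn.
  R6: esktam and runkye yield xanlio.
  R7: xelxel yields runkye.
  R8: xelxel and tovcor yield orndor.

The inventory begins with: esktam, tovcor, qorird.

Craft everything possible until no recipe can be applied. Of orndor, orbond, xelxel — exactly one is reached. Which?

qorird and esktam and tovcor → runkye (R3).
esktam and tovcor and runkye → liorho (R4).
Using R5, tovcor and liorho make wexwyn.
Using R1, runkye and wexwyn make orbond.
orndor would need xelxel and tovcor (R8), but xelxel is never obtained. xelxel would need qorird and orndor (R2), but orndor is never obtained.

orbond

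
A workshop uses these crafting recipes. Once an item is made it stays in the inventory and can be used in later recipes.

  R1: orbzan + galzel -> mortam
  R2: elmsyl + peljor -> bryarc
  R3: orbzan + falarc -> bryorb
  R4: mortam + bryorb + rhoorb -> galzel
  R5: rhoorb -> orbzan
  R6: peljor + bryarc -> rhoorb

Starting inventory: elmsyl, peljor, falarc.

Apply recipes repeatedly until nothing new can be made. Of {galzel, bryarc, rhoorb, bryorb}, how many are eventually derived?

3

Using R2, elmsyl and peljor make bryarc.
peljor + bryarc -> rhoorb (R6).
rhoorb -> orbzan (R5).
Using R3, orbzan and falarc make bryorb.
galzel would need mortam, bryorb, and rhoorb (R4), but mortam is never obtained.
bryarc: reached.
rhoorb: reached.
bryorb: reached.
Reached: bryarc, rhoorb, and bryorb — 3 of the 4.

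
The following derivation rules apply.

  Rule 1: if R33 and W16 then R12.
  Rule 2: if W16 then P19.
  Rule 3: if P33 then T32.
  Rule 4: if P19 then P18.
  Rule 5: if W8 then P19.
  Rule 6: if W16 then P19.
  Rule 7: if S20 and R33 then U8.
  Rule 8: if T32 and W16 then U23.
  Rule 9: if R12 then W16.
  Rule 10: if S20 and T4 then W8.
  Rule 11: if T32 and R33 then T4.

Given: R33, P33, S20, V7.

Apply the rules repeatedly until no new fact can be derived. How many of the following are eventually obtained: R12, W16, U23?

R12 would need R33 and W16 (Rule 1), but W16 is never established.
W16 would need R12 (Rule 9), but R12 is never established.
U23 would need T32 and W16 (Rule 8), but W16 is never established.
None of the 3 are reached.

0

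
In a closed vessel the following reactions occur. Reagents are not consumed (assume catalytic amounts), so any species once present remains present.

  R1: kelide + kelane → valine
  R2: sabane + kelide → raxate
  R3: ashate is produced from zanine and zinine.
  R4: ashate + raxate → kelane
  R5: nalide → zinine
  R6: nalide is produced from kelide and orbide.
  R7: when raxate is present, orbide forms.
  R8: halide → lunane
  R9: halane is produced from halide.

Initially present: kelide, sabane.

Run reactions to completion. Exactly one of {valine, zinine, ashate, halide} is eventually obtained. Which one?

sabane and kelide present → raxate forms (R2).
raxate present → orbide forms (R7).
kelide and orbide present → nalide forms (R6).
nalide present → zinine forms (R5).
ashate would need zanine and zinine (R3), but zanine never forms. valine would need kelide and kelane (R1), but kelane never forms. No rule produces halide, and it is not given.

zinine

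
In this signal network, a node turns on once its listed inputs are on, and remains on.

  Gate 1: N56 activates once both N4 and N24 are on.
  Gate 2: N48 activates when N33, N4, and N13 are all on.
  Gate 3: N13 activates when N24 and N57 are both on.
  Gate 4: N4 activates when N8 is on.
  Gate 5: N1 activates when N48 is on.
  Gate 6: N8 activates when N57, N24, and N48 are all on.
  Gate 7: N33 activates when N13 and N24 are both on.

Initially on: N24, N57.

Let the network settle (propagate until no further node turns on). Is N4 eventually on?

No

N4 would need N8 (Gate 4), but N8 never turns on.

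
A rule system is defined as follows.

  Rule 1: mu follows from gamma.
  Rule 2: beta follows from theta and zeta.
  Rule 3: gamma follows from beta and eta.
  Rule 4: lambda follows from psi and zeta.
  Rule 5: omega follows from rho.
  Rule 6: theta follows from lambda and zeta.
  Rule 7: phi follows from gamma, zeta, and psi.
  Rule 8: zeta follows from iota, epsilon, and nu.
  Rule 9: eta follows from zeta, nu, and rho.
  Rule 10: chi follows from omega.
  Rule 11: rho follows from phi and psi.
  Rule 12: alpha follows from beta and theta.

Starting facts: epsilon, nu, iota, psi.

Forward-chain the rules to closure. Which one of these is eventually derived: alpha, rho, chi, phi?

From iota, epsilon, and nu, Rule 8 gives zeta.
From psi and zeta, Rule 4 gives lambda.
From lambda and zeta, Rule 6 gives theta.
From theta and zeta, Rule 2 gives beta.
From beta and theta, Rule 12 gives alpha.
rho would need phi and psi (Rule 11), but phi is never established. phi would need gamma, zeta, and psi (Rule 7), but gamma is never established. chi would need omega (Rule 10), but omega is never established.

alpha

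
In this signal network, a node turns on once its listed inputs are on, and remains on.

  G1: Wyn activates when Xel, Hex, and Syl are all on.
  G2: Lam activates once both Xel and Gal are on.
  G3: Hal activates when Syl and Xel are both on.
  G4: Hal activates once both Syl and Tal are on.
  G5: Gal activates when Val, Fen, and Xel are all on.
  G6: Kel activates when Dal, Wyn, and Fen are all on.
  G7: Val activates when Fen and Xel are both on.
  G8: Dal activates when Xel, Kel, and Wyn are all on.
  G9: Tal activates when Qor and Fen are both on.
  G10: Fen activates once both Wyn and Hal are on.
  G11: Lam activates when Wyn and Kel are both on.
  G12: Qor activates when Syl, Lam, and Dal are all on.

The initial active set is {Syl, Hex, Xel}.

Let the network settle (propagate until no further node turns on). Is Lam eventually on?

Yes

G3: Syl and Xel on → Hal on.
Xel, Hex, and Syl are on, so Wyn activates (G1).
G10: Wyn and Hal on → Fen on.
G7: Fen and Xel on → Val on.
Val, Fen, and Xel are on, so Gal activates (G5).
Xel and Gal are on, so Lam activates (G2).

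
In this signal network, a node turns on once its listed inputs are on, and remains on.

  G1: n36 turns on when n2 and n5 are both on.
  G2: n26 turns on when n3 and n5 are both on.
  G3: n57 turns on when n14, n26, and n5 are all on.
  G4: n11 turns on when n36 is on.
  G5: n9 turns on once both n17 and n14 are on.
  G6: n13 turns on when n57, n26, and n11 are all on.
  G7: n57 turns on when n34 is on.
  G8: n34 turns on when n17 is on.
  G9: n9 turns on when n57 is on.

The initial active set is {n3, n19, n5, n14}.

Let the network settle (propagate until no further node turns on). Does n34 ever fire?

No

n34 would need n17 (G8), but n17 never turns on.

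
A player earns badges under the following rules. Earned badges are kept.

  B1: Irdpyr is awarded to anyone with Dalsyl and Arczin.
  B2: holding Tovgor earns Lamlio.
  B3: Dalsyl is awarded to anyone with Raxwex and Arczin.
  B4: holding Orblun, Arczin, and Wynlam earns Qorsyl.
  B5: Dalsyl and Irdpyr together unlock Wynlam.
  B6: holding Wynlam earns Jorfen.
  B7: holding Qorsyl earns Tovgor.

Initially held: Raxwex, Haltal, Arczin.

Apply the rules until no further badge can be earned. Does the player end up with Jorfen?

With Raxwex and Arczin, Dalsyl is earned (B3).
With Dalsyl and Arczin, Irdpyr is earned (B1).
With Dalsyl and Irdpyr, Wynlam is earned (B5).
With Wynlam, Jorfen is earned (B6).

Yes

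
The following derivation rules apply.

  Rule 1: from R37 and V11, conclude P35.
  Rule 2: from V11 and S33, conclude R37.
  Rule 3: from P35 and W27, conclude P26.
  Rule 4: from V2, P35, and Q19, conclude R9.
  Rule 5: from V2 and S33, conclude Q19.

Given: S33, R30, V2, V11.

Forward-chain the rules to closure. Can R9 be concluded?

Yes

From V11 and S33, Rule 2 gives R37.
V2 and S33 hold, so Q19 follows (Rule 5).
From R37 and V11, Rule 1 gives P35.
From V2, P35, and Q19, Rule 4 gives R9.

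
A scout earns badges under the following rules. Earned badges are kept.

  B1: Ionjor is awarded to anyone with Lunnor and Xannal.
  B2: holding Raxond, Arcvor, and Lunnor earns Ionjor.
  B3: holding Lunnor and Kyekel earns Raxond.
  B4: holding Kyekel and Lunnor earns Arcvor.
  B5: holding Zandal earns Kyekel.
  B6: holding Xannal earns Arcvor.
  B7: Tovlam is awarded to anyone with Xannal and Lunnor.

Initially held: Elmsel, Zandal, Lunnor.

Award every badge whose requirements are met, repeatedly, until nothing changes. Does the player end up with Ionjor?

Yes

With Zandal, Kyekel is earned (B5).
With Kyekel and Lunnor, Arcvor is earned (B4).
With Lunnor and Kyekel, Raxond is earned (B3).
With Raxond, Arcvor, and Lunnor, Ionjor is earned (B2).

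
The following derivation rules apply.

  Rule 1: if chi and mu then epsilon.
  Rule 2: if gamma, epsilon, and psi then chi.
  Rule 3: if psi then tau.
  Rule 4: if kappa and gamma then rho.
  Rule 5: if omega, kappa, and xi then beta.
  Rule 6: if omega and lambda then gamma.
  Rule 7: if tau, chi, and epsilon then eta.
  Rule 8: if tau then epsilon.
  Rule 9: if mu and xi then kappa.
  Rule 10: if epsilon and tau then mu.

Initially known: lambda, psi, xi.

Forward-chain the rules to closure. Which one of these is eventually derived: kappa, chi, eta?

kappa

From psi, Rule 3 gives tau.
From tau, Rule 8 gives epsilon.
epsilon and tau hold, so mu follows (Rule 10).
From mu and xi, Rule 9 gives kappa.
chi would need gamma, epsilon, and psi (Rule 2), but gamma is never established. eta would need tau, chi, and epsilon (Rule 7), but chi is never established.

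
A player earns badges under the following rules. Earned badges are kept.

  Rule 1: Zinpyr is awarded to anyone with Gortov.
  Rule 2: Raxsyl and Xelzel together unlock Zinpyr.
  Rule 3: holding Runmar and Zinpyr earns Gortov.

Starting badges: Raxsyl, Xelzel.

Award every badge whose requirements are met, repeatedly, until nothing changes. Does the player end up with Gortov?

No

Gortov would need Runmar and Zinpyr (Rule 3), but Runmar is never earned.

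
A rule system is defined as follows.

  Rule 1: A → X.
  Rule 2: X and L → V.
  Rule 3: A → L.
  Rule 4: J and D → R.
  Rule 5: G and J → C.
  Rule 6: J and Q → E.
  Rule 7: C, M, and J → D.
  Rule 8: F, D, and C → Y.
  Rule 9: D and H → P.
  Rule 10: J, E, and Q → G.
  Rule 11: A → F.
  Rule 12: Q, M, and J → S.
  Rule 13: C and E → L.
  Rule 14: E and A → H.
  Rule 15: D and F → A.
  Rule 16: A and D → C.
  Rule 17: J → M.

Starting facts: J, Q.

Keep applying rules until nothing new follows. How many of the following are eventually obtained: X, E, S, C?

J and Q hold, so E follows (Rule 6).
J holds, so M follows (Rule 17).
From Q, M, and J, Rule 12 gives S.
From J, E, and Q, Rule 10 gives G.
From G and J, Rule 5 gives C.
X would need A (Rule 1), but A is never established.
E: reached.
S: reached.
C: reached.
Reached: E, S, and C — 3 of the 4.

3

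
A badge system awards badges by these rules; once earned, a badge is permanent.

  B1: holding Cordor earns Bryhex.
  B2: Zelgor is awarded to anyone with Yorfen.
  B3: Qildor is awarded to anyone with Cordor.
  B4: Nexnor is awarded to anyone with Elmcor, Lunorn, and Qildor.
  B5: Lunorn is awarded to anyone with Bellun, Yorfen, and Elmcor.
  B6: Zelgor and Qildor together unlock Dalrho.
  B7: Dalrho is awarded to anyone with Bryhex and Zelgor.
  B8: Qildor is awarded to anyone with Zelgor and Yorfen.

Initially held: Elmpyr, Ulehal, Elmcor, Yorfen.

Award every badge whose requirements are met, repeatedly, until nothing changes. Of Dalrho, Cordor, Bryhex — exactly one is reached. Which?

With Yorfen, Zelgor is earned (B2).
With Zelgor and Yorfen, Qildor is earned (B8).
With Zelgor and Qildor, Dalrho is earned (B6).
Bryhex would need Cordor (B1), but Cordor is never earned. No rule produces Cordor, and it is not given.

Dalrho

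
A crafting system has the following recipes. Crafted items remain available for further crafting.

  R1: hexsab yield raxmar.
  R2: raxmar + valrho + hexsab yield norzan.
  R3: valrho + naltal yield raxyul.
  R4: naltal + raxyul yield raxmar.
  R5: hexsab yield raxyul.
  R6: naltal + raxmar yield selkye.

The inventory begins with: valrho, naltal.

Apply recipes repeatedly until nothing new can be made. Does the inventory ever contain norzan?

No

norzan would need raxmar, valrho, and hexsab (R2), but hexsab is never obtained.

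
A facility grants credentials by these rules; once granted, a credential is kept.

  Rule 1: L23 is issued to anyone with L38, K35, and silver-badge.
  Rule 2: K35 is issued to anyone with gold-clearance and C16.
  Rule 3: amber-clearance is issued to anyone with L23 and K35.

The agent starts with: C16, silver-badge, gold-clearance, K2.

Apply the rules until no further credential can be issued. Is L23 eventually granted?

No

L23 would need L38, K35, and silver-badge (Rule 1), but L38 is never granted.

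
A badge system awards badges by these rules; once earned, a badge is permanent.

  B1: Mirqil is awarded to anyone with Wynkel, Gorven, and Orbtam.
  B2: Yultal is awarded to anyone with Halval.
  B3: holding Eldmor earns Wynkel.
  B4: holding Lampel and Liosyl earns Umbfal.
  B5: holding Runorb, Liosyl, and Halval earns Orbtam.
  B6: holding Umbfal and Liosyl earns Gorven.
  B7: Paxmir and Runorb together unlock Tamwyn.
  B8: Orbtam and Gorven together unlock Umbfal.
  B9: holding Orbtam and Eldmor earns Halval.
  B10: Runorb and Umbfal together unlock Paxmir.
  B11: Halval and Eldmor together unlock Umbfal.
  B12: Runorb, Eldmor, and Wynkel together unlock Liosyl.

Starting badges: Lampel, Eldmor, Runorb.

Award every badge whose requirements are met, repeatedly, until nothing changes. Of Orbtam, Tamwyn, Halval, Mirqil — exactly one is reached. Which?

Tamwyn

With Eldmor, Wynkel is earned (B3).
With Runorb, Eldmor, and Wynkel, Liosyl is earned (B12).
With Lampel and Liosyl, Umbfal is earned (B4).
With Runorb and Umbfal, Paxmir is earned (B10).
With Paxmir and Runorb, Tamwyn is earned (B7).
Orbtam would need Runorb, Liosyl, and Halval (B5), but Halval is never earned. Halval would need Orbtam and Eldmor (B9), but Orbtam is never earned. Mirqil would need Wynkel, Gorven, and Orbtam (B1), but Orbtam is never earned.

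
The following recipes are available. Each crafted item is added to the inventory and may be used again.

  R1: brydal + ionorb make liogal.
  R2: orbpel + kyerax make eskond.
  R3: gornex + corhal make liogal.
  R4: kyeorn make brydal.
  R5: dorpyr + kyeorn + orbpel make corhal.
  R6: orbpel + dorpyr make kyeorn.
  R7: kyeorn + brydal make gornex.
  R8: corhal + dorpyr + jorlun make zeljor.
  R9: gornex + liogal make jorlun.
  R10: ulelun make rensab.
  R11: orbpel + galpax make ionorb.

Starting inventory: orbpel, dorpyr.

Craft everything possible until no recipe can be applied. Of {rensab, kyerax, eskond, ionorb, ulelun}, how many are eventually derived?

0

rensab would need ulelun (R10), but ulelun is never obtained.
No rule produces kyerax, and it is not given.
eskond would need orbpel and kyerax (R2), but kyerax is never obtained.
ionorb would need orbpel and galpax (R11), but galpax is never obtained.
No rule produces ulelun, and it is not given.
None of the 5 are reached.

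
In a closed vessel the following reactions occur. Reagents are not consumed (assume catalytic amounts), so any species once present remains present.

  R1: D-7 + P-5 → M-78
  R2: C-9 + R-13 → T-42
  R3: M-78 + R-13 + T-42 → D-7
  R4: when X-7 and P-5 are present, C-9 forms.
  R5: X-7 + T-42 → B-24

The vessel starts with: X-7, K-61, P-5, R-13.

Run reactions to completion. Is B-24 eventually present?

X-7 and P-5 present → C-9 forms (R4).
C-9 and R-13 present → T-42 forms (R2).
X-7 and T-42 present → B-24 forms (R5).

Yes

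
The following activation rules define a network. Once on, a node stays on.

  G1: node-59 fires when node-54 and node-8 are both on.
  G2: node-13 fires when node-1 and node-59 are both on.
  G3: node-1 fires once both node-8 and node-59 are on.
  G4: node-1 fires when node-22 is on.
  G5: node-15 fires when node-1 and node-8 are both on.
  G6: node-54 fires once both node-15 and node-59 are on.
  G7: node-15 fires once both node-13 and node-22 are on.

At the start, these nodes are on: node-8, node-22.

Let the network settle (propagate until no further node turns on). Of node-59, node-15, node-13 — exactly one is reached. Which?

G4: node-22 on → node-1 on.
G5: node-1 and node-8 on → node-15 on.
node-13 would need node-1 and node-59 (G2), but node-59 never turns on. node-59 would need node-54 and node-8 (G1), but node-54 never turns on.

node-15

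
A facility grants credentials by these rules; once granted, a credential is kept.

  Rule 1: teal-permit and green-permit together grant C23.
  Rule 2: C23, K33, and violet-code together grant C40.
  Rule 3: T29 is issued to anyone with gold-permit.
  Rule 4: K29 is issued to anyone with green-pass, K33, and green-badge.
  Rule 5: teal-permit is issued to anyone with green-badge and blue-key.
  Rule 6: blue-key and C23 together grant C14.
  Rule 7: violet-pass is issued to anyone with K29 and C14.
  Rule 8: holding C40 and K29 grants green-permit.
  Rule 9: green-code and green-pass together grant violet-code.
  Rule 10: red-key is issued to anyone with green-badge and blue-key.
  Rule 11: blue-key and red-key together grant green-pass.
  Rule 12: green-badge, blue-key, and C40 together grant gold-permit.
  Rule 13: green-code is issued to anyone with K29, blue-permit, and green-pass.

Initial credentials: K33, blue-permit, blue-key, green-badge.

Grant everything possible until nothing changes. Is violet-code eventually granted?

Holding green-badge and blue-key grants red-key (Rule 10).
Holding blue-key and red-key grants green-pass (Rule 11).
Holding green-pass, K33, and green-badge grants K29 (Rule 4).
Holding K29, blue-permit, and green-pass grants green-code (Rule 13).
Holding green-code and green-pass grants violet-code (Rule 9).

Yes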